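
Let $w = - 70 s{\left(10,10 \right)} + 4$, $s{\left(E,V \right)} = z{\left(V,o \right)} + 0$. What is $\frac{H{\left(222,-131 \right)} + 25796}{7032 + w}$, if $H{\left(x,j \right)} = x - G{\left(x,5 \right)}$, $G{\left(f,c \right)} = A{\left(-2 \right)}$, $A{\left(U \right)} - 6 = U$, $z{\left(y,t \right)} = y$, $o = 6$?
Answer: $\frac{13007}{3168} \approx 4.1057$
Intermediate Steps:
$A{\left(U \right)} = 6 + U$
$s{\left(E,V \right)} = V$ ($s{\left(E,V \right)} = V + 0 = V$)
$G{\left(f,c \right)} = 4$ ($G{\left(f,c \right)} = 6 - 2 = 4$)
$w = -696$ ($w = \left(-70\right) 10 + 4 = -700 + 4 = -696$)
$H{\left(x,j \right)} = -4 + x$ ($H{\left(x,j \right)} = x - 4 = -4 + x$)
$\frac{H{\left(222,-131 \right)} + 25796}{7032 + w} = \frac{\left(-4 + 222\right) + 25796}{7032 - 696} = \frac{218 + 25796}{6336} = 26014 \cdot \frac{1}{6336} = \frac{13007}{3168}$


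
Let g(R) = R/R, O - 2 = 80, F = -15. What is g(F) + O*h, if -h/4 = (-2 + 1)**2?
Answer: -327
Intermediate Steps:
h = -4 (h = -4*(-2 + 1)**2 = -4*(-1)**2 = -4*1 = -4)
O = 82 (O = 2 + 80 = 82)
g(R) = 1
g(F) + O*h = 1 + 82*(-4) = 1 - 328 = -327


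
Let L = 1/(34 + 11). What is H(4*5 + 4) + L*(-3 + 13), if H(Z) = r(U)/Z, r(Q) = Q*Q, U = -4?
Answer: 8/9 ≈ 0.88889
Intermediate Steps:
r(Q) = Q²
H(Z) = 16/Z (H(Z) = (-4)²/Z = 16/Z)
L = 1/45 ≈ 0.022222
H(4*5 + 4) + L*(-3 + 13) = 16/(4*5 + 4) + (-3 + 13)/45 = 16/(20 + 4) + (1/45)*10 = 16/24 + 2/9 = 16*(1/24) + 2/9 = ⅔ + 2/9 = 8/9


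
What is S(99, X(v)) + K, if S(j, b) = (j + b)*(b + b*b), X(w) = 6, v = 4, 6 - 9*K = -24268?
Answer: 63964/9 ≈ 7107.1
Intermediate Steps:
K = 24274/9 (K = ⅔ - ⅑*(-24268) = ⅔ + 24268/9 = 24274/9 ≈ 2697.1)
S(j, b) = (b + j)*(b + b²)
S(99, X(v)) + K = 6*(6 + 99 + 6² + 6*99) + 24274/9 = 6*(6 + 99 + 36 + 594) + 24274/9 = 6*735 + 24274/9 = 4410 + 24274/9 = 63964/9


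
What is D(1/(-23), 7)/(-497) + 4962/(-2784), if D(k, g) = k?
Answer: -9452973/5303984 ≈ -1.7822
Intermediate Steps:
D(1/(-23), 7)/(-497) + 4962/(-2784) = 1/(-23*(-497)) + 4962/(-2784) = -1/23*(-1/497) + 4962*(-1/2784) = 1/11431 - 827/464 = -9452973/5303984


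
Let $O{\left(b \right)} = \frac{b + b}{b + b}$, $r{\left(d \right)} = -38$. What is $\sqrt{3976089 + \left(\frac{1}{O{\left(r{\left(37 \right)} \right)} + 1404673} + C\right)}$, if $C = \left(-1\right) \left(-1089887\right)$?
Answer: $\frac{5 \sqrt{399828922952740402}}{1404674} \approx 2250.8$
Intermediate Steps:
$O{\left(b \right)} = 1$ ($O{\left(b \right)} = \frac{2 b}{2 b} = 2 b \frac{1}{2 b} = 1$)
$C = 1089887$
$\sqrt{3976089 + \left(\frac{1}{O{\left(r{\left(37 \right)} \right)} + 1404673} + C\right)} = \sqrt{3976089 + \left(\frac{1}{1 + 1404673} + 1089887\right)} = \sqrt{3976089 + \left(\frac{1}{1404674} + 1089887\right)} = \sqrt{3976089 + \frac{1530935931839}{1404674}} = \sqrt{\frac{7116044771825}{1404674}} = \frac{5 \sqrt{399828922952740402}}{1404674}$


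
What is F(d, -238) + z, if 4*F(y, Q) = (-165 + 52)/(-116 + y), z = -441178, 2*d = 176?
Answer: -49411823/112 ≈ -4.4118e+5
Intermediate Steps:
d = 88 (d = (1/2)*176 = 88)
F(y, Q) = -113/(4*(-116 + y)) (F(y, Q) = ((-165 + 52)/(-116 + y))/4 = (-113/(-116 + y))/4 = -113/(4*(-116 + y)))
F(d, -238) + z = -113/(-464 + 4*88) - 441178 = -113/(-464 + 352) - 441178 = -113/(-112) - 441178 = -113*(-1/112) - 441178 = 113/112 - 441178 = -49411823/112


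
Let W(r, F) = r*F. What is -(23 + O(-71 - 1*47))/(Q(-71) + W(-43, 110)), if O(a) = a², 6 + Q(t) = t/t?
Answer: 13947/4735 ≈ 2.9455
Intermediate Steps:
Q(t) = -5 (Q(t) = -6 + t/t = -6 + 1 = -5)
W(r, F) = F*r
-(23 + O(-71 - 1*47))/(Q(-71) + W(-43, 110)) = -(23 + (-71 - 1*47)²)/(-5 + 110*(-43)) = -(23 + (-71 - 47)²)/(-5 - 4730) = -(23 + (-118)²)/(-4735) = -(23 + 13924)*(-1)/4735 = -13947*(-1)/4735 = -1*(-13947/4735) = 13947/4735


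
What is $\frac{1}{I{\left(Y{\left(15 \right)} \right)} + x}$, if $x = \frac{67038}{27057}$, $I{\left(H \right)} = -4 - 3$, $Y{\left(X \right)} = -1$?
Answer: $- \frac{9019}{40787} \approx -0.22112$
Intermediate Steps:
$I{\left(H \right)} = -7$ ($I{\left(H \right)} = -4 - 3 = -7$)
$x = \frac{22346}{9019}$ ($x = 67038 \cdot \frac{1}{27057} = \frac{22346}{9019} \approx 2.4777$)
$\frac{1}{I{\left(Y{\left(15 \right)} \right)} + x} = \frac{1}{-7 + \frac{22346}{9019}} = \frac{1}{- \frac{40787}{9019}} = - \frac{9019}{40787}$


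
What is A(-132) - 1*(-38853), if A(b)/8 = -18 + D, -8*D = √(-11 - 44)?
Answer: 38709 - I*√55 ≈ 38709.0 - 7.4162*I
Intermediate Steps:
D = -I*√55/8 (D = -√(-11 - 44)/8 = -I*√55/8 ≈ -0.92702*I)
A(b) = -144 - I*√55 (A(b) = 8*(-18 - I*√55/8) = -144 - I*√55)
A(-132) - 1*(-38853) = (-144 - I*√55) - 1*(-38853) = (-144 - I*√55) + 38853 = 38709 - I*√55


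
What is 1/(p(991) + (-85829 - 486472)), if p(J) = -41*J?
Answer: -1/612932 ≈ -1.6315e-6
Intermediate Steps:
1/(p(991) + (-85829 - 486472)) = 1/(-41*991 + (-85829 - 486472)) = 1/(-40631 - 572301) = 1/(-612932) = -1/612932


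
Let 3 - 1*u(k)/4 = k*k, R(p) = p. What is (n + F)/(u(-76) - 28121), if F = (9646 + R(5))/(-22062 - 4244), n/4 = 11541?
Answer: -404793511/449069726 ≈ -0.90140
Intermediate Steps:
n = 46164 (n = 4*11541 = 46164)
u(k) = 12 - 4*k² (u(k) = 12 - 4*k*k = 12 - 4*k²)
F = -9651/26306 (F = (9646 + 5)/(-22062 - 4244) = 9651/(-26306) = 9651*(-1/26306) = -9651/26306 ≈ -0.36687)
(n + F)/(u(-76) - 28121) = (46164 - 9651/26306)/((12 - 4*(-76)²) - 28121) = 1214380533/(26306*((12 - 4*5776) - 28121)) = 1214380533/(26306*((12 - 23104) - 28121)) = 1214380533/(26306*(-23092 - 28121)) = (1214380533/26306)/(-51213) = (1214380533/26306)*(-1/51213) = -404793511/449069726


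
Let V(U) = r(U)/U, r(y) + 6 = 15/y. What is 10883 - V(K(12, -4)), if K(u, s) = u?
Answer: 522403/48 ≈ 10883.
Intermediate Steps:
r(y) = -6 + 15/y
V(U) = (-6 + 15/U)/U
10883 - V(K(12, -4)) = 10883 - 3*(5 - 2*12)/12**2 = 10883 - 3*(5 - 24)/144 = 10883 - 3*(-19)/144 = 10883 - 1*(-19/48) = 10883 + 19/48 = 522403/48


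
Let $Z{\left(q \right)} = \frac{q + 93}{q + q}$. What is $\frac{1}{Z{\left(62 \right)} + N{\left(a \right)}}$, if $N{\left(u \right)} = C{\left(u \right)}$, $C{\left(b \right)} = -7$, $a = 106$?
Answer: $- \frac{4}{23} \approx -0.17391$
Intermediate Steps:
$N{\left(u \right)} = -7$
$Z{\left(q \right)} = \frac{93 + q}{2 q}$
$\frac{1}{Z{\left(62 \right)} + N{\left(a \right)}} = \frac{1}{\frac{93 + 62}{2 \cdot 62} - 7} = \frac{1}{\frac{1}{2} \cdot \frac{1}{62} \cdot 155 - 7} = \frac{1}{\frac{5}{4} - 7} = \frac{1}{- \frac{23}{4}} = - \frac{4}{23}$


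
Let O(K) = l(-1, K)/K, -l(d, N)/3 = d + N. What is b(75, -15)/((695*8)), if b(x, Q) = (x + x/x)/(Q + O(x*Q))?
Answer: -1425/1876778 ≈ -0.00075928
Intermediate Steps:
l(d, N) = -3*N - 3*d (l(d, N) = -3*(d + N) = -3*(N + d) = -3*N - 3*d)
O(K) = (3 - 3*K)/K (O(K) = (-3*K - 3*(-1))/K = (-3*K + 3)/K = (3 - 3*K)/K)
b(x, Q) = (1 + x)/(-3 + Q + 3/(Q*x)) (b(x, Q) = (x + x/x)/(Q + (-3 + 3/((x*Q)))) = (x + 1)/(Q + (-3 + 3/((Q*x)))) = (1 + x)/(Q + (-3 + 3*(1/(Q*x)))) = (1 + x)/(Q + (-3 + 3/(Q*x))) = (1 + x)/(-3 + Q + 3/(Q*x)))
b(75, -15)/((695*8)) = (-15*75*(1 + 75)/(3 + 75*(-15)² - 3*(-15)*75))/((695*8)) = -15*75*76/(3 + 75*225 + 3375)/5560 = -15*75*76/(3 + 16875 + 3375)*(1/5560) = -15*75*76/20253*(1/5560) = -15*75*1/20253*76*(1/5560) = -28500/6751*1/5560 = -1425/1876778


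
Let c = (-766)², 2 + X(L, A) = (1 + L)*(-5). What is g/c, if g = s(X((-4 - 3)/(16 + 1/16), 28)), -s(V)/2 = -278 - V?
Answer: 70207/75398146 ≈ 0.00093115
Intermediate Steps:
X(L, A) = -7 - 5*L (X(L, A) = -2 + (1 + L)*(-5) = -2 + (-5 - 5*L) = -7 - 5*L)
s(V) = 556 + 2*V (s(V) = -2*(-278 - V) = 556 + 2*V)
g = 140414/257 (g = 556 + 2*(-7 - 5*(-4 - 3)/(16 + 1/16)) = 556 + 2*(-7 - (-35)/(16 + 1/16)) = 556 + 2*(-7 - (-35)/257/16) = 556 + 2*(-7 - (-35)*16/257) = 556 + 2*(-7 - 5*(-112/257)) = 556 + 2*(-7 + 560/257) = 556 + 2*(-1239/257) = 556 - 2478/257 = 140414/257 ≈ 546.36)
c = 586756
g/c = (140414/257)/586756 = (140414/257)*(1/586756) = 70207/75398146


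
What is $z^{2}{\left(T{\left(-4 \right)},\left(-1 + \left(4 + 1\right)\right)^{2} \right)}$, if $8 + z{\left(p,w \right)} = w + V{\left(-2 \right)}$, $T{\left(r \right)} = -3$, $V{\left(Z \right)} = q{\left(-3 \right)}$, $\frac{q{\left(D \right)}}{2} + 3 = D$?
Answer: $16$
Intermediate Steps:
$q{\left(D \right)} = -6 + 2 D$
$V{\left(Z \right)} = -12$ ($V{\left(Z \right)} = -6 + 2 \left(-3\right) = -6 - 6 = -12$)
$z{\left(p,w \right)} = -20 + w$ ($z{\left(p,w \right)} = -8 + \left(w - 12\right) = -8 + \left(-12 + w\right) = -20 + w$)
$z^{2}{\left(T{\left(-4 \right)},\left(-1 + \left(4 + 1\right)\right)^{2} \right)} = \left(-20 + \left(-1 + \left(4 + 1\right)\right)^{2}\right)^{2} = \left(-20 + \left(-1 + 5\right)^{2}\right)^{2} = \left(-20 + 4^{2}\right)^{2} = \left(-20 + 16\right)^{2} = \left(-4\right)^{2} = 16$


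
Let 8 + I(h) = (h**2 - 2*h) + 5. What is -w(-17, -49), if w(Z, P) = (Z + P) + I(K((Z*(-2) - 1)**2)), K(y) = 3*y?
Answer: -10666686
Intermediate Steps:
I(h) = -3 + h**2 - 2*h (I(h) = -8 + ((h**2 - 2*h) + 5) = -8 + (5 + h**2 - 2*h) = -3 + h**2 - 2*h)
w(Z, P) = -3 + P + Z - 6*(-1 - 2*Z)**2 + 9*(-1 - 2*Z)**4 (w(Z, P) = (Z + P) + (-3 + (3*(Z*(-2) - 1)**2)**2 - 6*(Z*(-2) - 1)**2) = (P + Z) + (-3 + (3*(-2*Z - 1)**2)**2 - 6*(-2*Z - 1)**2) = (P + Z) + (-3 + (3*(-1 - 2*Z)**2)**2 - 6*(-1 - 2*Z)**2) = (P + Z) + (-3 + 9*(-1 - 2*Z)**4 - 6*(-1 - 2*Z)**2) = (P + Z) + (-3 - 6*(-1 - 2*Z)**2 + 9*(-1 - 2*Z)**4) = -3 + P + Z - 6*(-1 - 2*Z)**2 + 9*(-1 - 2*Z)**4)
-w(-17, -49) = -(-49 + 49*(-17) + 144*(-17)**4 + 192*(-17)**2 + 288*(-17)**3) = -(-49 - 833 + 144*83521 + 192*289 + 288*(-4913)) = -(-49 - 833 + 12027024 + 55488 - 1414944) = -1*10666686 = -10666686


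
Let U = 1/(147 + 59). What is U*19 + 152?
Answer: 31331/206 ≈ 152.09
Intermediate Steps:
U = 1/206 ≈ 0.0048544
U*19 + 152 = (1/206)*19 + 152 = 19/206 + 152 = 31331/206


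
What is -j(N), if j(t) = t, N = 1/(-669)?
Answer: 1/669 ≈ 0.0014948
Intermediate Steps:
N = -1/669 ≈ -0.0014948
-j(N) = -1*(-1/669) = 1/669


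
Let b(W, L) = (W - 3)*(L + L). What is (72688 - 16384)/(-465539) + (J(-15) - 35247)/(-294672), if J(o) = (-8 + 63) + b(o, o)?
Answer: -114838715/34295327052 ≈ -0.0033485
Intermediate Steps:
b(W, L) = 2*L*(-3 + W) (b(W, L) = (-3 + W)*(2*L) = 2*L*(-3 + W))
J(o) = 55 + 2*o*(-3 + o) (J(o) = (-8 + 63) + 2*o*(-3 + o) = 55 + 2*o*(-3 + o))
(72688 - 16384)/(-465539) + (J(-15) - 35247)/(-294672) = (72688 - 16384)/(-465539) + ((55 + 2*(-15)*(-3 - 15)) - 35247)/(-294672) = 56304*(-1/465539) + ((55 + 2*(-15)*(-18)) - 35247)*(-1/294672) = -56304/465539 + ((55 + 540) - 35247)*(-1/294672) = -56304/465539 + (595 - 35247)*(-1/294672) = -56304/465539 - 34652*(-1/294672) = -56304/465539 + 8663/73668 = -114838715/34295327052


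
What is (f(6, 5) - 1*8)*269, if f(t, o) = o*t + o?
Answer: 7263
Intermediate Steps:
f(t, o) = o + o*t
(f(6, 5) - 1*8)*269 = (5*(1 + 6) - 1*8)*269 = (5*7 - 8)*269 = (35 - 8)*269 = 27*269 = 7263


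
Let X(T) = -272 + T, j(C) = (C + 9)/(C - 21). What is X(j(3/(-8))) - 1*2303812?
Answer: -131332811/57 ≈ -2.3041e+6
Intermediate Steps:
j(C) = (9 + C)/(-21 + C)
X(j(3/(-8))) - 1*2303812 = (-272 + (9 + 3/(-8))/(-21 + 3/(-8))) - 1*2303812 = (-272 + (9 + 3*(-⅛))/(-21 + 3*(-⅛))) - 2303812 = (-272 + (9 - 3/8)/(-21 - 3/8)) - 2303812 = (-272 + (69/8)/(-171/8)) - 2303812 = (-272 - 8/171*69/8) - 2303812 = (-272 - 23/57) - 2303812 = -15527/57 - 2303812 = -131332811/57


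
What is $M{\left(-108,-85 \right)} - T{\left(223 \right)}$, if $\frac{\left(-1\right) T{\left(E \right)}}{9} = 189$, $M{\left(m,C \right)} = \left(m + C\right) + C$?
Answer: $1423$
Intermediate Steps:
$M{\left(m,C \right)} = m + 2 C$ ($M{\left(m,C \right)} = \left(C + m\right) + C = m + 2 C$)
$T{\left(E \right)} = -1701$ ($T{\left(E \right)} = \left(-9\right) 189 = -1701$)
$M{\left(-108,-85 \right)} - T{\left(223 \right)} = \left(-108 + 2 \left(-85\right)\right) - -1701 = \left(-108 - 170\right) + 1701 = -278 + 1701 = 1423$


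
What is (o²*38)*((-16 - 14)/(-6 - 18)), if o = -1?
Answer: 95/2 ≈ 47.500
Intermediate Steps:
(o²*38)*((-16 - 14)/(-6 - 18)) = ((-1)²*38)*((-16 - 14)/(-6 - 18)) = (1*38)*(-30/(-24)) = 38*(-30*(-1/24)) = 38*(5/4) = 95/2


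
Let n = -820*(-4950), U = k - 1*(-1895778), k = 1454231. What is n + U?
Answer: 7409009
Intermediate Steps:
U = 3350009 (U = 1454231 - 1*(-1895778) = 1454231 + 1895778 = 3350009)
n = 4059000
n + U = 4059000 + 3350009 = 7409009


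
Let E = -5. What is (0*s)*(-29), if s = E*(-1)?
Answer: 0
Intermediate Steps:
s = 5 (s = -5*(-1) = 5)
(0*s)*(-29) = (0*5)*(-29) = 0*(-29) = 0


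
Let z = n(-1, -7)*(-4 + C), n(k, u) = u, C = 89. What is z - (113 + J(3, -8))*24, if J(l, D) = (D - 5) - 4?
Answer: -2899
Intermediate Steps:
J(l, D) = -9 + D (J(l, D) = (-5 + D) - 4 = -9 + D)
z = -595 (z = -7*(-4 + 89) = -7*85 = -595)
z - (113 + J(3, -8))*24 = -595 - (113 + (-9 - 8))*24 = -595 - (113 - 17)*24 = -595 - 96*24 = -595 - 1*2304 = -595 - 2304 = -2899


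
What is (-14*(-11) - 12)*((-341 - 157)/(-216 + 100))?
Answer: 17679/29 ≈ 609.62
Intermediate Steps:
(-14*(-11) - 12)*((-341 - 157)/(-216 + 100)) = (154 - 12)*(-498/(-116)) = 142*(-498*(-1/116)) = 142*(249/58) = 17679/29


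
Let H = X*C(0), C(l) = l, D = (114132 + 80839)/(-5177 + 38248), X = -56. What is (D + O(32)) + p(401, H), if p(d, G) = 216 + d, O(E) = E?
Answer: 21658050/33071 ≈ 654.90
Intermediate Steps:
D = 194971/33071 ≈ 5.8955
H = 0 (H = -56*0 = 0)
(D + O(32)) + p(401, H) = (194971/33071 + 32) + (216 + 401) = 1253243/33071 + 617 = 21658050/33071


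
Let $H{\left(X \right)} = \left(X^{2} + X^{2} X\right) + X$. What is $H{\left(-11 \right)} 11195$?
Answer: $-13669095$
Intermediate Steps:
$H{\left(X \right)} = X + X^{2} + X^{3}$ ($H{\left(X \right)} = \left(X^{2} + X^{3}\right) + X = X + X^{2} + X^{3}$)
$H{\left(-11 \right)} 11195 = - 11 \left(1 - 11 + \left(-11\right)^{2}\right) 11195 = - 11 \left(1 - 11 + 121\right) 11195 = \left(-11\right) 111 \cdot 11195 = \left(-1221\right) 11195 = -13669095$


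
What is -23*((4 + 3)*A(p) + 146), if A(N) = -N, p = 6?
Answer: -2392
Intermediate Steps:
-23*((4 + 3)*A(p) + 146) = -23*((4 + 3)*(-1*6) + 146) = -23*(7*(-6) + 146) = -23*(-42 + 146) = -23*104 = -2392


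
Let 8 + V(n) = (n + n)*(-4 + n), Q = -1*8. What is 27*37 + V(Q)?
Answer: 1183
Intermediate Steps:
Q = -8
V(n) = -8 + 2*n*(-4 + n) (V(n) = -8 + (n + n)*(-4 + n) = -8 + (2*n)*(-4 + n) = -8 + 2*n*(-4 + n))
27*37 + V(Q) = 27*37 + (-8 - 8*(-8) + 2*(-8)²) = 999 + (-8 + 64 + 2*64) = 999 + (-8 + 64 + 128) = 999 + 184 = 1183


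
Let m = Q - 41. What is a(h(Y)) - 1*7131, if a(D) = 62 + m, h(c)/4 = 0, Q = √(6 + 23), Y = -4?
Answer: -7110 + √29 ≈ -7104.6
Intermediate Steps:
Q = √29 ≈ 5.3852
m = -41 + √29 (m = √29 - 41 = -41 + √29 ≈ -35.615)
h(c) = 0 (h(c) = 4*0 = 0)
a(D) = 21 + √29 (a(D) = 62 + (-41 + √29) = 21 + √29)
a(h(Y)) - 1*7131 = (21 + √29) - 1*7131 = (21 + √29) - 7131 = -7110 + √29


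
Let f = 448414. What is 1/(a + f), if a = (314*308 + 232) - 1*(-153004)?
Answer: 1/698362 ≈ 1.4319e-6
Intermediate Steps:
a = 249948 (a = (96712 + 232) + 153004 = 96944 + 153004 = 249948)
1/(a + f) = 1/(249948 + 448414) = 1/698362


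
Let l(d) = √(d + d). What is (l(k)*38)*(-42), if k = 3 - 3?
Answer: 0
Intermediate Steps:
k = 0
l(d) = √2*√d (l(d) = √(2*d) = √2*√d)
(l(k)*38)*(-42) = ((√2*√0)*38)*(-42) = ((√2*0)*38)*(-42) = (0*38)*(-42) = 0*(-42) = 0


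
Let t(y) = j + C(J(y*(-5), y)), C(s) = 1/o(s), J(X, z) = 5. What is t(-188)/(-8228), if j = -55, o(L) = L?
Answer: 137/20570 ≈ 0.0066602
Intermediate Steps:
C(s) = 1/s
t(y) = -274/5 (t(y) = -55 + 1/5 = -55 + ⅕ = -274/5)
t(-188)/(-8228) = -274/5/(-8228) = -274/5*(-1/8228) = 137/20570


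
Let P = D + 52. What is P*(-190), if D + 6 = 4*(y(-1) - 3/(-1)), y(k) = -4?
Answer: -7980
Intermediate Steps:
D = -10 (D = -6 + 4*(-4 - 3/(-1)) = -6 + 4*(-4 - 3*(-1)) = -6 + 4*(-4 + 3) = -6 + 4*(-1) = -6 - 4 = -10)
P = 42 (P = -10 + 52 = 42)
P*(-190) = 42*(-190) = -7980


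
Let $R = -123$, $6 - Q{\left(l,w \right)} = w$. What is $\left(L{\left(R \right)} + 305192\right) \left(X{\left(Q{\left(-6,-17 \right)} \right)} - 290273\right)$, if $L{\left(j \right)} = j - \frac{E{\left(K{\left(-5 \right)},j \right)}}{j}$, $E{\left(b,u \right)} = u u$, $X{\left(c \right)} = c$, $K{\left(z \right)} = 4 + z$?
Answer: $-88581978000$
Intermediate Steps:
$Q{\left(l,w \right)} = 6 - w$
$E{\left(b,u \right)} = u^{2}$
$L{\left(j \right)} = 0$ ($L{\left(j \right)} = j - \frac{j^{2}}{j} = j - j = 0$)
$\left(L{\left(R \right)} + 305192\right) \left(X{\left(Q{\left(-6,-17 \right)} \right)} - 290273\right) = \left(0 + 305192\right) \left(\left(6 - -17\right) - 290273\right) = 305192 \left(\left(6 + 17\right) - 290273\right) = 305192 \left(23 - 290273\right) = 305192 \left(-290250\right) = -88581978000$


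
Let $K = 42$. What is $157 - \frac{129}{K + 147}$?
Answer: $\frac{9848}{63} \approx 156.32$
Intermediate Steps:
$157 - \frac{129}{K + 147} = 157 - \frac{129}{42 + 147} = 157 - \frac{129}{189} = 157 - \frac{43}{63} = \frac{9848}{63}$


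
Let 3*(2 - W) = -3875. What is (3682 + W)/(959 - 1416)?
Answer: -14927/1371 ≈ -10.888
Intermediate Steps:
W = 3881/3 (W = 2 - ⅓*(-3875) = 2 + 3875/3 = 3881/3 ≈ 1293.7)
(3682 + W)/(959 - 1416) = (3682 + 3881/3)/(959 - 1416) = (14927/3)/(-457) = (14927/3)*(-1/457) = -14927/1371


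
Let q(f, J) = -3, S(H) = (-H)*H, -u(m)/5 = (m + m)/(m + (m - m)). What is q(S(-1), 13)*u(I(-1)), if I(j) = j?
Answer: 30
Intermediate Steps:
u(m) = -10 (u(m) = -5*(m + m)/(m + (m - m)) = -5*2*m/(m + 0) = -5*2*m/m = -5*2 = -10)
S(H) = -H²
q(S(-1), 13)*u(I(-1)) = -3*(-10) = 30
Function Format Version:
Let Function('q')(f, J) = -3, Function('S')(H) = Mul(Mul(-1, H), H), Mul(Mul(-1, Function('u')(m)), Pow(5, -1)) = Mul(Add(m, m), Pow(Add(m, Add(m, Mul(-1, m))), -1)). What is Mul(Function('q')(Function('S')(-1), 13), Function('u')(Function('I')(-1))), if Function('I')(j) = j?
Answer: 30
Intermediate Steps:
Function('u')(m) = -10 (Function('u')(m) = Mul(-5, Mul(Add(m, m), Pow(Add(m, Add(m, Mul(-1, m))), -1))) = Mul(-5, Mul(Mul(2, m), Pow(Add(m, 0), -1))) = Mul(-5, Mul(Mul(2, m), Pow(m, -1))) = Mul(-5, 2) = -10)
Function('S')(H) = Mul(-1, Pow(H, 2))
Mul(Function('q')(Function('S')(-1), 13), Function('u')(Function('I')(-1))) = Mul(-3, -10) = 30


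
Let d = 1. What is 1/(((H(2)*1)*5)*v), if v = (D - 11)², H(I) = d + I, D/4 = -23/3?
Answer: 3/78125 ≈ 3.8400e-5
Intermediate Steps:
D = -92/3 (D = 4*(-23/3) = -92/3 ≈ -30.667)
H(I) = 1 + I
v = 15625/9 (v = (-92/3 - 11)² = (-125/3)² = 15625/9 ≈ 1736.1)
1/(((H(2)*1)*5)*v) = 1/((((1 + 2)*1)*5)*(15625/9)) = 1/(((3*1)*5)*(15625/9)) = 1/((3*5)*(15625/9)) = 1/(15*(15625/9)) = 1/(78125/3) = 3/78125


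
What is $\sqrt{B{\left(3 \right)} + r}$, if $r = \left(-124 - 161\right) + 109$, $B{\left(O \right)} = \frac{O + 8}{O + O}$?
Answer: $\frac{i \sqrt{6270}}{6} \approx 13.197 i$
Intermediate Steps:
$B{\left(O \right)} = \frac{8 + O}{2 O}$
$r = -176$ ($r = -285 + 109 = -176$)
$\sqrt{B{\left(3 \right)} + r} = \sqrt{\frac{8 + 3}{2 \cdot 3} - 176} = \sqrt{\frac{1}{2} \cdot \frac{1}{3} \cdot 11 - 176} = \sqrt{\frac{11}{6} - 176} = \sqrt{- \frac{1045}{6}} = \frac{i \sqrt{6270}}{6}$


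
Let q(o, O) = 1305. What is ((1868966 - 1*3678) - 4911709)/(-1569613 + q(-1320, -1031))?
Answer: 435203/224044 ≈ 1.9425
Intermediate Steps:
((1868966 - 1*3678) - 4911709)/(-1569613 + q(-1320, -1031)) = ((1868966 - 1*3678) - 4911709)/(-1569613 + 1305) = ((1868966 - 3678) - 4911709)/(-1568308) = (1865288 - 4911709)*(-1/1568308) = -3046421*(-1/1568308) = 435203/224044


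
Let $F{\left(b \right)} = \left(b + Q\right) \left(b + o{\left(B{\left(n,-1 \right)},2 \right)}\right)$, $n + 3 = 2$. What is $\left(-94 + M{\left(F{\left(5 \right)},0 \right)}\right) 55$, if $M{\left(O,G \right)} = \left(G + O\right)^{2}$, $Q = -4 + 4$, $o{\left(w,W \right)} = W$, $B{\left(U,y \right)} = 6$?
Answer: $62205$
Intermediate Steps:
$n = -1$ ($n = -3 + 2 = -1$)
$Q = 0$
$F{\left(b \right)} = b \left(2 + b\right)$ ($F{\left(b \right)} = \left(b + 0\right) \left(b + 2\right) = b \left(2 + b\right)$)
$\left(-94 + M{\left(F{\left(5 \right)},0 \right)}\right) 55 = \left(-94 + \left(0 + 5 \left(2 + 5\right)\right)^{2}\right) 55 = \left(-94 + \left(0 + 5 \cdot 7\right)^{2}\right) 55 = \left(-94 + \left(0 + 35\right)^{2}\right) 55 = \left(-94 + 35^{2}\right) 55 = \left(-94 + 1225\right) 55 = 1131 \cdot 55 = 62205$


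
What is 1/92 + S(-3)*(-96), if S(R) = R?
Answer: 26497/92 ≈ 288.01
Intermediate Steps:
1/92 + S(-3)*(-96) = 1/92 - 3*(-96) = 1/92 + 288 = 26497/92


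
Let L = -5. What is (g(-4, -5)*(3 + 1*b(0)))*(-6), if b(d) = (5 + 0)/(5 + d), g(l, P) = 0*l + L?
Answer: 120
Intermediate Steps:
g(l, P) = -5 (g(l, P) = 0*l - 5 = 0 - 5 = -5)
b(d) = 5/(5 + d)
(g(-4, -5)*(3 + 1*b(0)))*(-6) = -5*(3 + 1*(5/(5 + 0)))*(-6) = -5*(3 + 1*(5/5))*(-6) = -5*(3 + 1*(5*(⅕)))*(-6) = -5*(3 + 1*1)*(-6) = -5*(3 + 1)*(-6) = -5*4*(-6) = -20*(-6) = 120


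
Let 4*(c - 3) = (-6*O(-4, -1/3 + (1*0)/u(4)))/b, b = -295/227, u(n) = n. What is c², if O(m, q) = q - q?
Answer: 9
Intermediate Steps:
O(m, q) = 0
b = -295/227 (b = -295*1/227 = -295/227 ≈ -1.2996)
c = 3 (c = 3 + ((-6*0)/(-295/227))/4 = 3 + (0*(-227/295))/4 = 3 + (¼)*0 = 3 + 0 = 3)
c² = 3² = 9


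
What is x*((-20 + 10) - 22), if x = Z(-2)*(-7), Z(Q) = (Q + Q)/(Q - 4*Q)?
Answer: -448/3 ≈ -149.33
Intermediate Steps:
Z(Q) = -⅔ (Z(Q) = (2*Q)/((-3*Q)) = (2*Q)*(-1/(3*Q)) = -⅔)
x = 14/3 (x = -⅔*(-7) = 14/3 ≈ 4.6667)
x*((-20 + 10) - 22) = 14*((-20 + 10) - 22)/3 = 14*(-10 - 22)/3 = (14/3)*(-32) = -448/3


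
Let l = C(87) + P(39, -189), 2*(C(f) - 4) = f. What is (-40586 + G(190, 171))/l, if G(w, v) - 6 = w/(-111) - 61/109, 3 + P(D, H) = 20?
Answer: -982009802/1560771 ≈ -629.18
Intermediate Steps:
P(D, H) = 17 (P(D, H) = -3 + 20 = 17)
G(w, v) = 593/109 - w/111 (G(w, v) = 6 + (w/(-111) - 61/109) = 6 + (w*(-1/111) - 61*1/109) = 6 + (-w/111 - 61/109) = 6 + (-61/109 - w/111) = 593/109 - w/111)
C(f) = 4 + f/2
l = 129/2 (l = (4 + (1/2)*87) + 17 = (4 + 87/2) + 17 = 95/2 + 17 = 129/2 ≈ 64.500)
(-40586 + G(190, 171))/l = (-40586 + (593/109 - 1/111*190))/(129/2) = (-40586 + (593/109 - 190/111))*(2/129) = (-40586 + 45113/12099)*(2/129) = -491004901/12099*2/129 = -982009802/1560771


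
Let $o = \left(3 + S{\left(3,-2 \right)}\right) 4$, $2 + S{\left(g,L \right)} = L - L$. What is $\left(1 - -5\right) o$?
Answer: $24$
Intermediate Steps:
$S{\left(g,L \right)} = -2$ ($S{\left(g,L \right)} = -2 + \left(L - L\right) = -2 + 0 = -2$)
$o = 4$ ($o = \left(3 - 2\right) 4 = 1 \cdot 4 = 4$)
$\left(1 - -5\right) o = \left(1 - -5\right) 4 = \left(1 + 5\right) 4 = 6 \cdot 4 = 24$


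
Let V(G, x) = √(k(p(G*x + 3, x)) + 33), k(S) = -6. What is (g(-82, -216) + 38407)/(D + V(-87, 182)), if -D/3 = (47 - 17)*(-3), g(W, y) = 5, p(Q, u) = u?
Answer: 384120/2699 - 4268*√3/2699 ≈ 139.58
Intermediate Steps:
D = 270 (D = -3*(47 - 17)*(-3) = -90*(-3) = -3*(-90) = 270)
V(G, x) = 3*√3 (V(G, x) = √(-6 + 33) = √27 = 3*√3)
(g(-82, -216) + 38407)/(D + V(-87, 182)) = (5 + 38407)/(270 + 3*√3) = 38412/(270 + 3*√3)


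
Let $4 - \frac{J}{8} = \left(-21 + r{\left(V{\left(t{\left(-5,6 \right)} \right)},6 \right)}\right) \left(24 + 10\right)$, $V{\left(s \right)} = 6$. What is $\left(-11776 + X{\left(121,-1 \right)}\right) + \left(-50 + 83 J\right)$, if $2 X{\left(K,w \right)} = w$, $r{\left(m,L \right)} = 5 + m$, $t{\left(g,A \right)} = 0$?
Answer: $\frac{433179}{2} \approx 2.1659 \cdot 10^{5}$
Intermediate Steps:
$X{\left(K,w \right)} = \frac{w}{2}$
$J = 2752$ ($J = 32 - 8 \left(-21 + \left(5 + 6\right)\right) \left(24 + 10\right) = 32 - 8 \left(-21 + 11\right) 34 = 32 - 8 \left(\left(-10\right) 34\right) = 32 - -2720 = 32 + 2720 = 2752$)
$\left(-11776 + X{\left(121,-1 \right)}\right) + \left(-50 + 83 J\right) = \left(-11776 + \frac{1}{2} \left(-1\right)\right) + \left(-50 + 83 \cdot 2752\right) = \left(-11776 - \frac{1}{2}\right) + \left(-50 + 228416\right) = - \frac{23553}{2} + 228366 = \frac{433179}{2}$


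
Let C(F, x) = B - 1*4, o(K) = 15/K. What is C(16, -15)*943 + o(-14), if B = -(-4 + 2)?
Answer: -26419/14 ≈ -1887.1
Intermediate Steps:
B = 2 (B = -1*(-2) = 2)
C(F, x) = -2 (C(F, x) = 2 - 1*4 = 2 - 4 = -2)
C(16, -15)*943 + o(-14) = -2*943 + 15/(-14) = -1886 + 15*(-1/14) = -1886 - 15/14 = -26419/14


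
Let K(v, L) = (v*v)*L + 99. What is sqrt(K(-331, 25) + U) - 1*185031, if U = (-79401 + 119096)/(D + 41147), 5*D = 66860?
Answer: -185031 + sqrt(28171484220621)/3207 ≈ -1.8338e+5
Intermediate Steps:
D = 13372 (D = (1/5)*66860 = 13372)
U = 2335/3207 (U = (-79401 + 119096)/(13372 + 41147) = 39695/54519 = 39695*(1/54519) = 2335/3207 ≈ 0.72810)
K(v, L) = 99 + L*v**2 (K(v, L) = v**2*L + 99 = L*v**2 + 99 = 99 + L*v**2)
sqrt(K(-331, 25) + U) - 1*185031 = sqrt((99 + 25*(-331)**2) + 2335/3207) - 1*185031 = sqrt((99 + 25*109561) + 2335/3207) - 185031 = sqrt((99 + 2739025) + 2335/3207) - 185031 = sqrt(2739124 + 2335/3207) - 185031 = sqrt(8784373003/3207) - 185031 = sqrt(28171484220621)/3207 - 185031 = -185031 + sqrt(28171484220621)/3207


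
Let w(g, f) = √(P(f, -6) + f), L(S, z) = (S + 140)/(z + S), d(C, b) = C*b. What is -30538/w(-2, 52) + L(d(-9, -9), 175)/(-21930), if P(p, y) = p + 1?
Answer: -13/330240 - 30538*√105/105 ≈ -2980.2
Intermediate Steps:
P(p, y) = 1 + p
L(S, z) = (140 + S)/(S + z)
w(g, f) = √(1 + 2*f) (w(g, f) = √((1 + f) + f) = √(1 + 2*f))
-30538/w(-2, 52) + L(d(-9, -9), 175)/(-21930) = -30538/√(1 + 2*52) + ((140 - 9*(-9))/(-9*(-9) + 175))/(-21930) = -30538/√(1 + 104) + ((140 + 81)/(81 + 175))*(-1/21930) = -30538*√105/105 + (221/256)*(-1/21930) = -30538*√105/105 - 13/330240 = -13/330240 - 30538*√105/105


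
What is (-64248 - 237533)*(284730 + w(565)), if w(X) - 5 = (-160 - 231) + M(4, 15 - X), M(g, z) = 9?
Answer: -85812332693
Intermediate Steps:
w(X) = -377 (w(X) = 5 + ((-160 - 231) + 9) = 5 + (-391 + 9) = 5 - 382 = -377)
(-64248 - 237533)*(284730 + w(565)) = (-64248 - 237533)*(284730 - 377) = -301781*284353 = -85812332693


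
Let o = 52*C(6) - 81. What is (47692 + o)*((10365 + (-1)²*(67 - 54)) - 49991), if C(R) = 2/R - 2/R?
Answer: -1886014543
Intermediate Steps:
C(R) = 0
o = -81 (o = 52*0 - 81 = 0 - 81 = -81)
(47692 + o)*((10365 + (-1)²*(67 - 54)) - 49991) = (47692 - 81)*((10365 + (-1)²*(67 - 54)) - 49991) = 47611*((10365 + 1*13) - 49991) = 47611*((10365 + 13) - 49991) = 47611*(10378 - 49991) = 47611*(-39613) = -1886014543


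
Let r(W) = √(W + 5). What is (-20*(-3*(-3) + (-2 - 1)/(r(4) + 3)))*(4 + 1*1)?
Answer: -850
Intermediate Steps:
r(W) = √(5 + W)
(-20*(-3*(-3) + (-2 - 1)/(r(4) + 3)))*(4 + 1*1) = (-20*(-3*(-3) + (-2 - 1)/(√(5 + 4) + 3)))*(4 + 1*1) = (-20*(9 - 3/(√9 + 3)))*(4 + 1) = -20*(9 - 3/(3 + 3))*5 = -20*(9 - 3/6)*5 = -20*(9 - 3*⅙)*5 = -20*(9 - ½)*5 = -20*17/2*5 = -170*5 = -850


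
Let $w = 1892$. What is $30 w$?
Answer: $56760$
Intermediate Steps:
$30 w = 30 \cdot 1892 = 56760$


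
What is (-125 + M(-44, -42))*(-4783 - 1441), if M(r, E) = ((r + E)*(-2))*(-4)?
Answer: 5060112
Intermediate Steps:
M(r, E) = 8*E + 8*r (M(r, E) = ((E + r)*(-2))*(-4) = (-2*E - 2*r)*(-4) = 8*E + 8*r)
(-125 + M(-44, -42))*(-4783 - 1441) = (-125 + (8*(-42) + 8*(-44)))*(-4783 - 1441) = (-125 + (-336 - 352))*(-6224) = (-125 - 688)*(-6224) = -813*(-6224) = 5060112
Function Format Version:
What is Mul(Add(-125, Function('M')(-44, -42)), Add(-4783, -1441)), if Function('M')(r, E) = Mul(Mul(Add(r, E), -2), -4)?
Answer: 5060112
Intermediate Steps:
Function('M')(r, E) = Add(Mul(8, E), Mul(8, r)) (Function('M')(r, E) = Mul(Mul(Add(E, r), -2), -4) = Mul(Add(Mul(-2, E), Mul(-2, r)), -4) = Add(Mul(8, E), Mul(8, r)))
Mul(Add(-125, Function('M')(-44, -42)), Add(-4783, -1441)) = Mul(Add(-125, Add(Mul(8, -42), Mul(8, -44))), Add(-4783, -1441)) = Mul(Add(-125, Add(-336, -352)), -6224) = Mul(Add(-125, -688), -6224) = Mul(-813, -6224) = 5060112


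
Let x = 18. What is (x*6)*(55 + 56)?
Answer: 11988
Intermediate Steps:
(x*6)*(55 + 56) = (18*6)*(55 + 56) = 108*111 = 11988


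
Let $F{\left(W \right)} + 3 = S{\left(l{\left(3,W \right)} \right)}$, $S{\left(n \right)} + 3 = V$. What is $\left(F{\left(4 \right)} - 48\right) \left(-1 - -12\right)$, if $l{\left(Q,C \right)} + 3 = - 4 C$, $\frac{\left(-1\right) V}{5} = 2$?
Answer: $-704$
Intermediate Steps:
$V = -10$ ($V = \left(-5\right) 2 = -10$)
$l{\left(Q,C \right)} = -3 - 4 C$
$S{\left(n \right)} = -13$ ($S{\left(n \right)} = -3 - 10 = -13$)
$F{\left(W \right)} = -16$ ($F{\left(W \right)} = -3 - 13 = -16$)
$\left(F{\left(4 \right)} - 48\right) \left(-1 - -12\right) = \left(-16 - 48\right) \left(-1 - -12\right) = - 64 \left(-1 + 12\right) = \left(-64\right) 11 = -704$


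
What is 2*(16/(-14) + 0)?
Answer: -16/7 ≈ -2.2857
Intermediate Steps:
2*(16/(-14) + 0) = 2*(16*(-1/14) + 0) = 2*(-8/7 + 0) = 2*(-8/7) = -16/7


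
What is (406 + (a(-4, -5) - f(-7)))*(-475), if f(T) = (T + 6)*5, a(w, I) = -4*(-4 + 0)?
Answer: -202825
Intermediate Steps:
a(w, I) = 16 (a(w, I) = -4*(-4) = 16)
f(T) = 30 + 5*T (f(T) = (6 + T)*5 = 30 + 5*T)
(406 + (a(-4, -5) - f(-7)))*(-475) = (406 + (16 - (30 + 5*(-7))))*(-475) = (406 + (16 - (30 - 35)))*(-475) = (406 + (16 - 1*(-5)))*(-475) = (406 + (16 + 5))*(-475) = (406 + 21)*(-475) = 427*(-475) = -202825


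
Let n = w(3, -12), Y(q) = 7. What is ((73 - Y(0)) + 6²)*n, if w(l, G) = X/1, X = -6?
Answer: -612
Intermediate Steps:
w(l, G) = -6 (w(l, G) = -6/1 = -6*1 = -6)
n = -6
((73 - Y(0)) + 6²)*n = ((73 - 1*7) + 6²)*(-6) = ((73 - 7) + 36)*(-6) = (66 + 36)*(-6) = 102*(-6) = -612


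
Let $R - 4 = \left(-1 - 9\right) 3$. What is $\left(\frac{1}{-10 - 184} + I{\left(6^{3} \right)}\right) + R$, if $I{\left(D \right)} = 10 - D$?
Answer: $- \frac{45009}{194} \approx -232.01$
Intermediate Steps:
$R = -26$ ($R = 4 + \left(-1 - 9\right) 3 = 4 - 30 = -26$)
$\left(\frac{1}{-10 - 184} + I{\left(6^{3} \right)}\right) + R = \left(\frac{1}{-10 - 184} + \left(10 - 6^{3}\right)\right) - 26 = \left(\frac{1}{-194} + \left(10 - 216\right)\right) - 26 = \left(- \frac{1}{194} + \left(10 - 216\right)\right) - 26 = \left(- \frac{1}{194} - 206\right) - 26 = - \frac{39965}{194} - 26 = - \frac{45009}{194}$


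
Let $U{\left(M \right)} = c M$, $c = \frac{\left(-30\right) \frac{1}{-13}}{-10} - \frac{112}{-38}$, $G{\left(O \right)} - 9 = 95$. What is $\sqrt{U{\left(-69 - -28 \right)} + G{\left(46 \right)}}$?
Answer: $\frac{i \sqrt{450281}}{247} \approx 2.7167 i$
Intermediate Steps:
$G{\left(O \right)} = 104$ ($G{\left(O \right)} = 9 + 95 = 104$)
$c = \frac{671}{247}$ ($c = \left(-30\right) \left(- \frac{1}{13}\right) \left(- \frac{1}{10}\right) - - \frac{56}{19} = \frac{30}{13} \left(- \frac{1}{10}\right) + \frac{56}{19} = - \frac{3}{13} + \frac{56}{19} = \frac{671}{247} \approx 2.7166$)
$U{\left(M \right)} = \frac{671 M}{247}$
$\sqrt{U{\left(-69 - -28 \right)} + G{\left(46 \right)}} = \sqrt{\frac{671 \left(-69 - -28\right)}{247} + 104} = \sqrt{\frac{671 \left(-69 + 28\right)}{247} + 104} = \sqrt{\frac{671}{247} \left(-41\right) + 104} = \sqrt{- \frac{27511}{247} + 104} = \sqrt{- \frac{1823}{247}} = \frac{i \sqrt{450281}}{247}$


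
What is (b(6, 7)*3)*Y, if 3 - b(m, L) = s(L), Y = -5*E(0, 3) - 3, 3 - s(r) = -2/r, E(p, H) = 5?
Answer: 24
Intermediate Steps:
s(r) = 3 + 2/r (s(r) = 3 - (-2)/r = 3 + 2/r)
Y = -28 (Y = -5*5 - 3 = -25 - 3 = -28)
b(m, L) = -2/L (b(m, L) = 3 - (3 + 2/L) = 3 + (-3 - 2/L) = -2/L)
(b(6, 7)*3)*Y = (-2/7*3)*(-28) = (-2*⅐*3)*(-28) = -2/7*3*(-28) = -6/7*(-28) = 24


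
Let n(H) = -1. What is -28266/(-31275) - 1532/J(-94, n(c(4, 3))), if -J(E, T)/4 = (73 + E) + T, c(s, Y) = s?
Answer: -3785491/229350 ≈ -16.505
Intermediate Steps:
J(E, T) = -292 - 4*E - 4*T (J(E, T) = -4*((73 + E) + T) = -4*(73 + E + T) = -292 - 4*E - 4*T)
-28266/(-31275) - 1532/J(-94, n(c(4, 3))) = -28266/(-31275) - 1532/(-292 - 4*(-94) - 4*(-1)) = -28266*(-1/31275) - 1532/(-292 + 376 + 4) = 9422/10425 - 1532/88 = 9422/10425 - 1532*1/88 = 9422/10425 - 383/22 = -3785491/229350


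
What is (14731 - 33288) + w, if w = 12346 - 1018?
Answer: -7229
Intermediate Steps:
w = 11328
(14731 - 33288) + w = (14731 - 33288) + 11328 = -18557 + 11328 = -7229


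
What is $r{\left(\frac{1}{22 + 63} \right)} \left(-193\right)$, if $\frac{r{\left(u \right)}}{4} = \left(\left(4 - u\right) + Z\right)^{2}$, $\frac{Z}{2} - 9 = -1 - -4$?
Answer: $- \frac{4369242852}{7225} \approx -6.0474 \cdot 10^{5}$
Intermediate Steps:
$Z = 24$ ($Z = 18 + 2 \left(-1 - -4\right) = 18 + 2 \left(-1 + 4\right) = 18 + 2 \cdot 3 = 18 + 6 = 24$)
$r{\left(u \right)} = 4 \left(28 - u\right)^{2}$ ($r{\left(u \right)} = 4 \left(\left(4 - u\right) + 24\right)^{2} = 4 \left(28 - u\right)^{2}$)
$r{\left(\frac{1}{22 + 63} \right)} \left(-193\right) = 4 \left(28 - \frac{1}{22 + 63}\right)^{2} \left(-193\right) = 4 \left(28 - \frac{1}{85}\right)^{2} \left(-193\right) = 4 \left(\frac{2379}{85}\right)^{2} \left(-193\right) = 4 \cdot \frac{5659641}{7225} \left(-193\right) = \frac{22638564}{7225} \left(-193\right) = - \frac{4369242852}{7225}$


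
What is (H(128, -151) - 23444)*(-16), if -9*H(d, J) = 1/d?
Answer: 27007489/72 ≈ 3.7510e+5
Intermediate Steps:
H(d, J) = -1/(9*d)
(H(128, -151) - 23444)*(-16) = (-1/9/128 - 23444)*(-16) = (-1/9*1/128 - 23444)*(-16) = (-1/1152 - 23444)*(-16) = -27007489/1152*(-16) = 27007489/72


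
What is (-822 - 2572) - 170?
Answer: -3564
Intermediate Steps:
(-822 - 2572) - 170 = -3394 - 170 = -3564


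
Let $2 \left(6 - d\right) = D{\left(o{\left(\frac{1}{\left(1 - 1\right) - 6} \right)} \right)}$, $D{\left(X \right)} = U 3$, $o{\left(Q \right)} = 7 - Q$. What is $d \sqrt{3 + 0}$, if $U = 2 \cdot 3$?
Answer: $- 3 \sqrt{3} \approx -5.1962$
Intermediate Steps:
$U = 6$
$D{\left(X \right)} = 18$ ($D{\left(X \right)} = 6 \cdot 3 = 18$)
$d = -3$ ($d = 6 - 9 = -3$)
$d \sqrt{3 + 0} = - 3 \sqrt{3 + 0} = - 3 \sqrt{3}$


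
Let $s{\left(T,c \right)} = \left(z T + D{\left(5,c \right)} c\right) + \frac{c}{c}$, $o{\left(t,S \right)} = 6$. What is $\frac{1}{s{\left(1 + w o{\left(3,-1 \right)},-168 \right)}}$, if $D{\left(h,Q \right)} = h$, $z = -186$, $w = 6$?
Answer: $- \frac{1}{7721} \approx -0.00012952$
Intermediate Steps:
$s{\left(T,c \right)} = 1 - 186 T + 5 c$ ($s{\left(T,c \right)} = \left(- 186 T + 5 c\right) + \frac{c}{c} = \left(- 186 T + 5 c\right) + 1 = 1 - 186 T + 5 c$)
$\frac{1}{s{\left(1 + w o{\left(3,-1 \right)},-168 \right)}} = \frac{1}{1 - 186 \left(1 + 6 \cdot 6\right) + 5 \left(-168\right)} = \frac{1}{1 - 186 \left(1 + 36\right) - 840} = \frac{1}{1 - 6882 - 840} = \frac{1}{-7721} = - \frac{1}{7721}$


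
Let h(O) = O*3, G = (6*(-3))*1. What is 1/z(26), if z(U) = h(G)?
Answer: -1/54 ≈ -0.018519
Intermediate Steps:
G = -18 (G = -18*1 = -18)
h(O) = 3*O
z(U) = -54 (z(U) = 3*(-18) = -54)
1/z(26) = 1/(-54) = -1/54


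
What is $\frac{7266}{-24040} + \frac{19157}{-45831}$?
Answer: $- \frac{396771163}{550888620} \approx -0.72024$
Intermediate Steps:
$\frac{7266}{-24040} + \frac{19157}{-45831} = 7266 \left(- \frac{1}{24040}\right) + 19157 \left(- \frac{1}{45831}\right) = - \frac{3633}{12020} - \frac{19157}{45831} = - \frac{396771163}{550888620}$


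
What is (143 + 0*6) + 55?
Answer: 198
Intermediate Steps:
(143 + 0*6) + 55 = (143 + 0) + 55 = 143 + 55 = 198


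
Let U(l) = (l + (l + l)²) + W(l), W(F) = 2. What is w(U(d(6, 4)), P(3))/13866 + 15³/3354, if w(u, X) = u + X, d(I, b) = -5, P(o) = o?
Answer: 7855525/7751094 ≈ 1.0135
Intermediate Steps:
U(l) = 2 + l + 4*l² (U(l) = (l + (l + l)²) + 2 = (l + (2*l)²) + 2 = (l + 4*l²) + 2 = 2 + l + 4*l²)
w(u, X) = X + u
w(U(d(6, 4)), P(3))/13866 + 15³/3354 = (3 + (2 - 5 + 4*(-5)²))/13866 + 15³/3354 = (3 + (2 - 5 + 4*25))*(1/13866) + 3375*(1/3354) = (3 + (2 - 5 + 100))*(1/13866) + 1125/1118 = (3 + 97)*(1/13866) + 1125/1118 = 100*(1/13866) + 1125/1118 = 50/6933 + 1125/1118 = 7855525/7751094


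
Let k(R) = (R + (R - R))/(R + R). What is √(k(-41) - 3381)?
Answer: I*√13522/2 ≈ 58.142*I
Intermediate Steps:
k(R) = ½ (k(R) = (R + 0)/((2*R)) = R*(1/(2*R)) = ½)
√(k(-41) - 3381) = √(½ - 3381) = √(-6761/2) = I*√13522/2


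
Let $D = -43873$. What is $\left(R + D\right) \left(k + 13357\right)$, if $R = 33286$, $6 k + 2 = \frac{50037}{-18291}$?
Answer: $- \frac{132635266433}{938} \approx -1.414 \cdot 10^{8}$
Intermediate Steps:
$k = - \frac{2221}{2814}$ ($k = - \frac{1}{3} + \frac{50037 \frac{1}{-18291}}{6} = - \frac{1}{3} + \frac{50037 \left(- \frac{1}{18291}\right)}{6} = - \frac{1}{3} + \frac{1}{6} \left(- \frac{1283}{469}\right) = - \frac{1}{3} - \frac{1283}{2814} = - \frac{2221}{2814} \approx -0.78927$)
$\left(R + D\right) \left(k + 13357\right) = \left(33286 - 43873\right) \left(- \frac{2221}{2814} + 13357\right) = \left(-10587\right) \frac{37584377}{2814} = - \frac{132635266433}{938}$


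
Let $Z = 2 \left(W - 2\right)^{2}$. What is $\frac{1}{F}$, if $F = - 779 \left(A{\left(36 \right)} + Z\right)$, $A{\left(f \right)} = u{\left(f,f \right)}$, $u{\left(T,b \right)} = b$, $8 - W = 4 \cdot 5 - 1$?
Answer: $- \frac{1}{291346} \approx -3.4323 \cdot 10^{-6}$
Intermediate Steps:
$W = -11$ ($W = 8 - \left(4 \cdot 5 - 1\right) = 8 - \left(20 - 1\right) = 8 - 19 = -11$)
$Z = 338$ ($Z = 2 \left(-11 - 2\right)^{2} = 2 \left(-13\right)^{2} = 2 \cdot 169 = 338$)
$A{\left(f \right)} = f$
$F = -291346$ ($F = - 779 \left(36 + 338\right) = \left(-779\right) 374 = -291346$)
$\frac{1}{F} = \frac{1}{-291346} = - \frac{1}{291346}$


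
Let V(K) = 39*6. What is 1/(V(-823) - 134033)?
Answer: -1/133799 ≈ -7.4739e-6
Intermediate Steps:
V(K) = 234
1/(V(-823) - 134033) = 1/(234 - 134033) = 1/(-133799) = -1/133799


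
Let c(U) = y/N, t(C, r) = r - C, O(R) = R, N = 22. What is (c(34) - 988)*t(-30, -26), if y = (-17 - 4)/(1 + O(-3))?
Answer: -43451/11 ≈ -3950.1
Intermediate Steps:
y = 21/2 (y = (-17 - 4)/(1 - 3) = -21/(-2) = -21*(-½) = 21/2 ≈ 10.500)
c(U) = 21/44 (c(U) = (21/2)/22 = (21/2)*(1/22) = 21/44)
(c(34) - 988)*t(-30, -26) = (21/44 - 988)*(-26 - 1*(-30)) = -43451*(-26 + 30)/44 = -43451/44*4 = -43451/11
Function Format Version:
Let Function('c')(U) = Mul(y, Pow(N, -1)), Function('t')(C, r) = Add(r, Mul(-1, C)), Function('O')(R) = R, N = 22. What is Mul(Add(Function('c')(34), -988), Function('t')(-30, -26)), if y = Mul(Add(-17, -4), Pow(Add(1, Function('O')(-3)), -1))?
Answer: Rational(-43451, 11) ≈ -3950.1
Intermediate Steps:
y = Rational(21, 2) (y = Mul(Add(-17, -4), Pow(Add(1, -3), -1)) = Mul(-21, Pow(-2, -1)) = Mul(-21, Rational(-1, 2)) = Rational(21, 2) ≈ 10.500)
Function('c')(U) = Rational(21, 44) (Function('c')(U) = Mul(Rational(21, 2), Pow(22, -1)) = Mul(Rational(21, 2), Rational(1, 22)) = Rational(21, 44))
Mul(Add(Function('c')(34), -988), Function('t')(-30, -26)) = Mul(Add(Rational(21, 44), -988), Add(-26, Mul(-1, -30))) = Mul(Rational(-43451, 44), Add(-26, 30)) = Mul(Rational(-43451, 44), 4) = Rational(-43451, 11)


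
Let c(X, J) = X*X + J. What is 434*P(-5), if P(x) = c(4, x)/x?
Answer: -4774/5 ≈ -954.80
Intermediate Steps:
c(X, J) = J + X² (c(X, J) = X² + J = J + X²)
P(x) = (16 + x)/x (P(x) = (x + 4²)/x = (x + 16)/x = (16 + x)/x)
434*P(-5) = 434*((16 - 5)/(-5)) = 434*(-⅕*11) = 434*(-11/5) = -4774/5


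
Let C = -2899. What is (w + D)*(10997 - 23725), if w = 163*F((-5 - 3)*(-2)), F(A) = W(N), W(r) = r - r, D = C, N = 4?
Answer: 36898472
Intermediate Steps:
D = -2899
W(r) = 0
F(A) = 0
w = 0 (w = 163*0 = 0)
(w + D)*(10997 - 23725) = (0 - 2899)*(10997 - 23725) = -2899*(-12728) = 36898472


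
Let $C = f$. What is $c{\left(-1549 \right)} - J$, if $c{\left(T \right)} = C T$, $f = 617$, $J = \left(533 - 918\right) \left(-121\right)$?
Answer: $-1002318$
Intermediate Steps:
$J = 46585$ ($J = \left(-385\right) \left(-121\right) = 46585$)
$C = 617$
$c{\left(T \right)} = 617 T$
$c{\left(-1549 \right)} - J = 617 \left(-1549\right) - 46585 = -955733 - 46585 = -1002318$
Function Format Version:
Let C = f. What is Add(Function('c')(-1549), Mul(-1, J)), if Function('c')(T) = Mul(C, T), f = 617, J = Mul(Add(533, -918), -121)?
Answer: -1002318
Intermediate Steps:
J = 46585 (J = Mul(-385, -121) = 46585)
C = 617
Function('c')(T) = Mul(617, T)
Add(Function('c')(-1549), Mul(-1, J)) = Add(Mul(617, -1549), Mul(-1, 46585)) = Add(-955733, -46585) = -1002318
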